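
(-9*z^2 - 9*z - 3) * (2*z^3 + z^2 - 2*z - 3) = -18*z^5 - 27*z^4 + 3*z^3 + 42*z^2 + 33*z + 9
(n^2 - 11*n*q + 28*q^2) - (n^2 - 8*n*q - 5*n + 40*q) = -3*n*q + 5*n + 28*q^2 - 40*q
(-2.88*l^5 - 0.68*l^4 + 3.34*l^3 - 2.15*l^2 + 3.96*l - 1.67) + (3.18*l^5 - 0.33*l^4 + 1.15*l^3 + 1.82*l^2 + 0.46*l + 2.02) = 0.3*l^5 - 1.01*l^4 + 4.49*l^3 - 0.33*l^2 + 4.42*l + 0.35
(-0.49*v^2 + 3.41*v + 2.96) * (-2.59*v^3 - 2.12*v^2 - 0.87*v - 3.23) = 1.2691*v^5 - 7.7931*v^4 - 14.4693*v^3 - 7.6592*v^2 - 13.5895*v - 9.5608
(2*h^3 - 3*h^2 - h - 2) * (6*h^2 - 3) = 12*h^5 - 18*h^4 - 12*h^3 - 3*h^2 + 3*h + 6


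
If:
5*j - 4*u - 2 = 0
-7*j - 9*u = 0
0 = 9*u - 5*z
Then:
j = 18/73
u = -14/73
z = -126/365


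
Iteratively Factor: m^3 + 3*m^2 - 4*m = (m - 1)*(m^2 + 4*m) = (m - 1)*(m + 4)*(m)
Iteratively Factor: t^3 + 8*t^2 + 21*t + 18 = (t + 3)*(t^2 + 5*t + 6) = (t + 3)^2*(t + 2)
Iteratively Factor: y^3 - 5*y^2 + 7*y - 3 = (y - 3)*(y^2 - 2*y + 1) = (y - 3)*(y - 1)*(y - 1)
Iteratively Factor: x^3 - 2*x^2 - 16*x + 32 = (x - 2)*(x^2 - 16) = (x - 2)*(x + 4)*(x - 4)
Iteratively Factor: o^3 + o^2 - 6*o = (o - 2)*(o^2 + 3*o) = (o - 2)*(o + 3)*(o)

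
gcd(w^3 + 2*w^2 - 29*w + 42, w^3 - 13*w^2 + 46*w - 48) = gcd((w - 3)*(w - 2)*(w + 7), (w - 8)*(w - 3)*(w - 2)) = w^2 - 5*w + 6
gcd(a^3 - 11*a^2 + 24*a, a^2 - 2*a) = a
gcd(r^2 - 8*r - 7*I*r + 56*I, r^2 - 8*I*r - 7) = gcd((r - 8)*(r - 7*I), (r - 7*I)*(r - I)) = r - 7*I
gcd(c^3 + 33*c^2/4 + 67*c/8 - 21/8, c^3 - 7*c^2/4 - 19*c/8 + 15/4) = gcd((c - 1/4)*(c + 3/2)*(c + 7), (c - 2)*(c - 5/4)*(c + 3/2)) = c + 3/2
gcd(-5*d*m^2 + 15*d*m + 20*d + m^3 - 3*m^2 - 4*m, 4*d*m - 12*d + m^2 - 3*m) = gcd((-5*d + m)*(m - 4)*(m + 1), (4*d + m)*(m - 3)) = 1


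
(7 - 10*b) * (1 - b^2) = 10*b^3 - 7*b^2 - 10*b + 7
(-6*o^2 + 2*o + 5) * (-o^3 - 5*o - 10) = 6*o^5 - 2*o^4 + 25*o^3 + 50*o^2 - 45*o - 50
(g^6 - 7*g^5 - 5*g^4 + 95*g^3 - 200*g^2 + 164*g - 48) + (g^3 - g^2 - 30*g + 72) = g^6 - 7*g^5 - 5*g^4 + 96*g^3 - 201*g^2 + 134*g + 24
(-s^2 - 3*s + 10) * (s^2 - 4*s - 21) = -s^4 + s^3 + 43*s^2 + 23*s - 210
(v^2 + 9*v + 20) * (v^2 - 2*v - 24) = v^4 + 7*v^3 - 22*v^2 - 256*v - 480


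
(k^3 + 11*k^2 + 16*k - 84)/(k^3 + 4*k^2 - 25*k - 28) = (k^2 + 4*k - 12)/(k^2 - 3*k - 4)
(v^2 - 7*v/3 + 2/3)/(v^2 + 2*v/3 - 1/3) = (v - 2)/(v + 1)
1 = 1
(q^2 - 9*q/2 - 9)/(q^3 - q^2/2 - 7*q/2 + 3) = (2*q^2 - 9*q - 18)/(2*q^3 - q^2 - 7*q + 6)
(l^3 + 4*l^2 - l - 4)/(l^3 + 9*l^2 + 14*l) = (l^3 + 4*l^2 - l - 4)/(l*(l^2 + 9*l + 14))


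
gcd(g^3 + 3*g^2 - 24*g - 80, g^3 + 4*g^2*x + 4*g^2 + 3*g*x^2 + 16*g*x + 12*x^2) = g + 4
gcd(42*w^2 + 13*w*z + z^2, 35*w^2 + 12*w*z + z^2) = 7*w + z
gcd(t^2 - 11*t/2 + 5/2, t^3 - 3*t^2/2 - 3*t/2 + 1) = t - 1/2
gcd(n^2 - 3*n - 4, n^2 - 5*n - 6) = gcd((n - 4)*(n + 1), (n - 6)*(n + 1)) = n + 1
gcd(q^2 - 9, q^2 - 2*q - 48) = 1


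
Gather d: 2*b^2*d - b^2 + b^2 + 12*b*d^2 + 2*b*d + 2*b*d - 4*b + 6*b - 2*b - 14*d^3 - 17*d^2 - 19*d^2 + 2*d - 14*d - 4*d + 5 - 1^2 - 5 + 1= -14*d^3 + d^2*(12*b - 36) + d*(2*b^2 + 4*b - 16)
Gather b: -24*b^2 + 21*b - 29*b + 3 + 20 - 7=-24*b^2 - 8*b + 16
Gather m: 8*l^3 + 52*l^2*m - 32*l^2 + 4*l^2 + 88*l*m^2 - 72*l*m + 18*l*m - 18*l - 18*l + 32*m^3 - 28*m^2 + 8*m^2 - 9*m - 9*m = 8*l^3 - 28*l^2 - 36*l + 32*m^3 + m^2*(88*l - 20) + m*(52*l^2 - 54*l - 18)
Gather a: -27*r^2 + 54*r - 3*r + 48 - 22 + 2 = -27*r^2 + 51*r + 28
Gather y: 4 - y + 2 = 6 - y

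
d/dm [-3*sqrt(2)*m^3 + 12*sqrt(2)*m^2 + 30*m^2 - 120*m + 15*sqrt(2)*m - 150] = -9*sqrt(2)*m^2 + 24*sqrt(2)*m + 60*m - 120 + 15*sqrt(2)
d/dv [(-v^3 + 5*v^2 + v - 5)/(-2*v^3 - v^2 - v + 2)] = (11*v^4 + 6*v^3 - 40*v^2 + 10*v - 3)/(4*v^6 + 4*v^5 + 5*v^4 - 6*v^3 - 3*v^2 - 4*v + 4)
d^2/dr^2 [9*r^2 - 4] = 18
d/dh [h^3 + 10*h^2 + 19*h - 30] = 3*h^2 + 20*h + 19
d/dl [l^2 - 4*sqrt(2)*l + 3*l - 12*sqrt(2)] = 2*l - 4*sqrt(2) + 3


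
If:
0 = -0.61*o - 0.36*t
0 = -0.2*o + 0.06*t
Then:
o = 0.00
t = 0.00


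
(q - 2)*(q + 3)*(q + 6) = q^3 + 7*q^2 - 36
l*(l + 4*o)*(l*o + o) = l^3*o + 4*l^2*o^2 + l^2*o + 4*l*o^2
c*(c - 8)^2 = c^3 - 16*c^2 + 64*c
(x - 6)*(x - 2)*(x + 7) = x^3 - x^2 - 44*x + 84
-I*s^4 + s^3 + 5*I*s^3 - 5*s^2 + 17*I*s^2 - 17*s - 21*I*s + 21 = (s - 7)*(s + 3)*(s + I)*(-I*s + I)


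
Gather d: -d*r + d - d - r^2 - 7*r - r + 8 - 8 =-d*r - r^2 - 8*r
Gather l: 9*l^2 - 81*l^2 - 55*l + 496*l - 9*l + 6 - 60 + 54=-72*l^2 + 432*l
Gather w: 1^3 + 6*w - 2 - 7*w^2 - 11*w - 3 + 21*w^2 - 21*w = 14*w^2 - 26*w - 4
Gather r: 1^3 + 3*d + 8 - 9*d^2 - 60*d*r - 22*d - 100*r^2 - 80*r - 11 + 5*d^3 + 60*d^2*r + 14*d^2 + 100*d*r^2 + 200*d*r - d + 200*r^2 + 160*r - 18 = 5*d^3 + 5*d^2 - 20*d + r^2*(100*d + 100) + r*(60*d^2 + 140*d + 80) - 20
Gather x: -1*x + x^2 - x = x^2 - 2*x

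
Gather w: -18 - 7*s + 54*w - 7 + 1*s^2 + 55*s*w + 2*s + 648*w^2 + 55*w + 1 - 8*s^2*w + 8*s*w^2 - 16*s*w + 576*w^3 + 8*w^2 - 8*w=s^2 - 5*s + 576*w^3 + w^2*(8*s + 656) + w*(-8*s^2 + 39*s + 101) - 24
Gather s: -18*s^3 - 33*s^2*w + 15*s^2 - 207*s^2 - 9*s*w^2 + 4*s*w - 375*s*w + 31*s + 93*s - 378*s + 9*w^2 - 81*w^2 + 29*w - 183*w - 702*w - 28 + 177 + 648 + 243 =-18*s^3 + s^2*(-33*w - 192) + s*(-9*w^2 - 371*w - 254) - 72*w^2 - 856*w + 1040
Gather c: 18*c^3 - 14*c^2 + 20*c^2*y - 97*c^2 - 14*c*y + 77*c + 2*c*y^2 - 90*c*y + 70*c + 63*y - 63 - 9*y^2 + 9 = 18*c^3 + c^2*(20*y - 111) + c*(2*y^2 - 104*y + 147) - 9*y^2 + 63*y - 54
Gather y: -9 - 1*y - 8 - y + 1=-2*y - 16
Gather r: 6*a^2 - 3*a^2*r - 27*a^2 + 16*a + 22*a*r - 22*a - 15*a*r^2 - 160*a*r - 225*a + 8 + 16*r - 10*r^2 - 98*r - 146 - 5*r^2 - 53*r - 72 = -21*a^2 - 231*a + r^2*(-15*a - 15) + r*(-3*a^2 - 138*a - 135) - 210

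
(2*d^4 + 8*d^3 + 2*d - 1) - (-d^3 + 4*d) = 2*d^4 + 9*d^3 - 2*d - 1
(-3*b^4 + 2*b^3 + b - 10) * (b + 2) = -3*b^5 - 4*b^4 + 4*b^3 + b^2 - 8*b - 20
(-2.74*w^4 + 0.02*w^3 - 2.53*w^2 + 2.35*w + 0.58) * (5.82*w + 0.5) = -15.9468*w^5 - 1.2536*w^4 - 14.7146*w^3 + 12.412*w^2 + 4.5506*w + 0.29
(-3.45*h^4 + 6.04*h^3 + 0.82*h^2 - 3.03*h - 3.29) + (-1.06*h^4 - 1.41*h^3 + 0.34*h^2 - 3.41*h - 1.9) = -4.51*h^4 + 4.63*h^3 + 1.16*h^2 - 6.44*h - 5.19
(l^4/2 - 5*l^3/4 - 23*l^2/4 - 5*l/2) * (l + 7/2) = l^5/2 + l^4/2 - 81*l^3/8 - 181*l^2/8 - 35*l/4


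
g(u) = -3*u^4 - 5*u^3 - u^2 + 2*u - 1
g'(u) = -12*u^3 - 15*u^2 - 2*u + 2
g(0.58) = -1.49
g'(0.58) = -6.55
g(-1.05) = -2.06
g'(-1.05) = 1.45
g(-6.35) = -3651.50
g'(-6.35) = 2482.44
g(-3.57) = -280.69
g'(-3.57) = 363.96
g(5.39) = -3334.30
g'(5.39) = -2323.65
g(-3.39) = -220.69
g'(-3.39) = 303.90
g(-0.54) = -1.84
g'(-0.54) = 0.60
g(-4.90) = -1176.01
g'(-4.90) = 1063.44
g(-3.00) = -124.00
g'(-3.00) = 197.00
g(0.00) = -1.00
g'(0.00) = 2.00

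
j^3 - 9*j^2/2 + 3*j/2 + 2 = (j - 4)*(j - 1)*(j + 1/2)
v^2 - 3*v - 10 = (v - 5)*(v + 2)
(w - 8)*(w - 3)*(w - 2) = w^3 - 13*w^2 + 46*w - 48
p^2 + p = p*(p + 1)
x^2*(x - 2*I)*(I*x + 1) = I*x^4 + 3*x^3 - 2*I*x^2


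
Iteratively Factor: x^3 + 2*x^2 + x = (x)*(x^2 + 2*x + 1) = x*(x + 1)*(x + 1)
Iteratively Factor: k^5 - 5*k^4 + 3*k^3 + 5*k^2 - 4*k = (k)*(k^4 - 5*k^3 + 3*k^2 + 5*k - 4) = k*(k - 4)*(k^3 - k^2 - k + 1) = k*(k - 4)*(k - 1)*(k^2 - 1) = k*(k - 4)*(k - 1)^2*(k + 1)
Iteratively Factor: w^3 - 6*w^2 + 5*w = (w - 5)*(w^2 - w) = w*(w - 5)*(w - 1)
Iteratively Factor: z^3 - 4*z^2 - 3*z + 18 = (z - 3)*(z^2 - z - 6) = (z - 3)^2*(z + 2)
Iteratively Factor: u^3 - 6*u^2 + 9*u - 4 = (u - 1)*(u^2 - 5*u + 4) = (u - 4)*(u - 1)*(u - 1)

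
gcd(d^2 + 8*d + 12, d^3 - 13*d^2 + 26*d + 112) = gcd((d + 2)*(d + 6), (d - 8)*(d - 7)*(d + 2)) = d + 2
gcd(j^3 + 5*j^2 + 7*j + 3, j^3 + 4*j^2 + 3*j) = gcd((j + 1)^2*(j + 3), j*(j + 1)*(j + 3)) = j^2 + 4*j + 3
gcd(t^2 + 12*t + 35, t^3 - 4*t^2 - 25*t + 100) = t + 5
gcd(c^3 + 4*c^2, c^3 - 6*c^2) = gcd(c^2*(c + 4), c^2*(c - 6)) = c^2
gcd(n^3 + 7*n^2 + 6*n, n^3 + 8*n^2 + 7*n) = n^2 + n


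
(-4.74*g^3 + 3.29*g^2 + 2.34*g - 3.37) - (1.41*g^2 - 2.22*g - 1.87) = -4.74*g^3 + 1.88*g^2 + 4.56*g - 1.5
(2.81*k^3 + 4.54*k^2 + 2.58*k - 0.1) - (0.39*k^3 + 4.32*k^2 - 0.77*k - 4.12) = 2.42*k^3 + 0.22*k^2 + 3.35*k + 4.02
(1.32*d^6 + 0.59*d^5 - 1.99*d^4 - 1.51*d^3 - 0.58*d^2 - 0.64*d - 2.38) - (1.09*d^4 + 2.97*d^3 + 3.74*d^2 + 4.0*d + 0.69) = 1.32*d^6 + 0.59*d^5 - 3.08*d^4 - 4.48*d^3 - 4.32*d^2 - 4.64*d - 3.07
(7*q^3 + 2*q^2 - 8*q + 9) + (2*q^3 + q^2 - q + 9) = 9*q^3 + 3*q^2 - 9*q + 18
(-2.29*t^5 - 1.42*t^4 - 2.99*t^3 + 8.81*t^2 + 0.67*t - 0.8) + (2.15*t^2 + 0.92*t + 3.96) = -2.29*t^5 - 1.42*t^4 - 2.99*t^3 + 10.96*t^2 + 1.59*t + 3.16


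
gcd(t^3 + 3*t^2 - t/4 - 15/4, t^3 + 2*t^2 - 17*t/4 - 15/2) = t^2 + 4*t + 15/4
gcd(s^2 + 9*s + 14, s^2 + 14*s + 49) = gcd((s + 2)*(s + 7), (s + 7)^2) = s + 7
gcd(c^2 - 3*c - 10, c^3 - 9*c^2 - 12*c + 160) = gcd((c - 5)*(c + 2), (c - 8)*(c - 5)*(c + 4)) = c - 5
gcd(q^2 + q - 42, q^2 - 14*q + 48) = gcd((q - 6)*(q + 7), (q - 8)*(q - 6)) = q - 6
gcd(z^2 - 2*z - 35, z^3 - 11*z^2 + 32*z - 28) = z - 7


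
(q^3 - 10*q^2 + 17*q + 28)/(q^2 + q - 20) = (q^2 - 6*q - 7)/(q + 5)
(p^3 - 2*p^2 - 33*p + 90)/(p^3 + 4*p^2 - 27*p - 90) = (p - 3)/(p + 3)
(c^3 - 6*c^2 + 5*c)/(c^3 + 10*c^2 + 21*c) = (c^2 - 6*c + 5)/(c^2 + 10*c + 21)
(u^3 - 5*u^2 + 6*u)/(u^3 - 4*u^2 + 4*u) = (u - 3)/(u - 2)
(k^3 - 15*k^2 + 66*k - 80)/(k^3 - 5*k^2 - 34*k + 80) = (k - 5)/(k + 5)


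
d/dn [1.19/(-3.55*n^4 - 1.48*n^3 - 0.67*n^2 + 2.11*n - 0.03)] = (16.898*n^3 + 5.2836*n^2 + 1.5946*n - 2.5109)/(3.55*n^4 + 1.48*n^3 + 0.67*n^2 - 2.11*n + 0.03)^2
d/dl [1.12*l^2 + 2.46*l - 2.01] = 2.24*l + 2.46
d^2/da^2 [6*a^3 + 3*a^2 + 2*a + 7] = 36*a + 6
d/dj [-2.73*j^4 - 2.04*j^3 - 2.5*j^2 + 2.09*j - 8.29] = -10.92*j^3 - 6.12*j^2 - 5.0*j + 2.09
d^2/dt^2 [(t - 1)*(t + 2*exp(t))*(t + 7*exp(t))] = 9*t^2*exp(t) + 56*t*exp(2*t) + 27*t*exp(t) + 6*t - 2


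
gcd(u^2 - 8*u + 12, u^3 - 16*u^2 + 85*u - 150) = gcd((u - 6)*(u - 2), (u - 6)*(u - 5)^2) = u - 6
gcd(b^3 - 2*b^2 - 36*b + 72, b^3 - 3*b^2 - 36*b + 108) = b^2 - 36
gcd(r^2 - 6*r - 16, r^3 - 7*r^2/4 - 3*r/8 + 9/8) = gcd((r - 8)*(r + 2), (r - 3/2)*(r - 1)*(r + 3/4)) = 1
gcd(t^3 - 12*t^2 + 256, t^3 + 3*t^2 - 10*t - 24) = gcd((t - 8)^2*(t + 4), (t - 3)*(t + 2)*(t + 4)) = t + 4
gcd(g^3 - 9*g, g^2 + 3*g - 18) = g - 3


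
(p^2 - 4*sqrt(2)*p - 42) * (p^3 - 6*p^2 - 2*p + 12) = p^5 - 6*p^4 - 4*sqrt(2)*p^4 - 44*p^3 + 24*sqrt(2)*p^3 + 8*sqrt(2)*p^2 + 264*p^2 - 48*sqrt(2)*p + 84*p - 504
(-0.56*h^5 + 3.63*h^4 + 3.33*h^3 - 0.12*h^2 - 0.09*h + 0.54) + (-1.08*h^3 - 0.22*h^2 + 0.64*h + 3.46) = -0.56*h^5 + 3.63*h^4 + 2.25*h^3 - 0.34*h^2 + 0.55*h + 4.0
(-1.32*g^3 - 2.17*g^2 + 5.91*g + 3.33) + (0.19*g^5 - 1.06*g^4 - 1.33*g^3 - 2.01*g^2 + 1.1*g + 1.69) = 0.19*g^5 - 1.06*g^4 - 2.65*g^3 - 4.18*g^2 + 7.01*g + 5.02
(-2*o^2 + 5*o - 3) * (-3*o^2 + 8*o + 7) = 6*o^4 - 31*o^3 + 35*o^2 + 11*o - 21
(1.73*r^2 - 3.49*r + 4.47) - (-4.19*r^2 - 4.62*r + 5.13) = 5.92*r^2 + 1.13*r - 0.66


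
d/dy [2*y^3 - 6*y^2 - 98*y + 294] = 6*y^2 - 12*y - 98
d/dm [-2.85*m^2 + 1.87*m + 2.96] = 1.87 - 5.7*m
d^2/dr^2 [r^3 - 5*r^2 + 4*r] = 6*r - 10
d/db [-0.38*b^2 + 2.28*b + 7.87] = 2.28 - 0.76*b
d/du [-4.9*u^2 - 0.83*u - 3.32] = -9.8*u - 0.83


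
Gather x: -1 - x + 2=1 - x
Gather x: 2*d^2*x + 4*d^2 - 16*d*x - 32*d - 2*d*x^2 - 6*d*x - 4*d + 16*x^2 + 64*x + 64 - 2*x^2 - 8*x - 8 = 4*d^2 - 36*d + x^2*(14 - 2*d) + x*(2*d^2 - 22*d + 56) + 56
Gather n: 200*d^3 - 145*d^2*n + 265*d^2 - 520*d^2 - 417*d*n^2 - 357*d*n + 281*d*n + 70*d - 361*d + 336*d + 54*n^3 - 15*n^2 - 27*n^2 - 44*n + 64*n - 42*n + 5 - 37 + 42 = 200*d^3 - 255*d^2 + 45*d + 54*n^3 + n^2*(-417*d - 42) + n*(-145*d^2 - 76*d - 22) + 10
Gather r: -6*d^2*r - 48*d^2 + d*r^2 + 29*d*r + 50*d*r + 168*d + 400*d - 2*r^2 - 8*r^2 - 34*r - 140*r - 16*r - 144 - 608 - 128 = -48*d^2 + 568*d + r^2*(d - 10) + r*(-6*d^2 + 79*d - 190) - 880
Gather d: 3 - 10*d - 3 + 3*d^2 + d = 3*d^2 - 9*d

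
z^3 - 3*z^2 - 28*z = z*(z - 7)*(z + 4)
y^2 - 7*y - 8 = (y - 8)*(y + 1)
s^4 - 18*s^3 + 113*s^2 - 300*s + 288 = (s - 8)*(s - 4)*(s - 3)^2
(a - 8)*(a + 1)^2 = a^3 - 6*a^2 - 15*a - 8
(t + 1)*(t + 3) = t^2 + 4*t + 3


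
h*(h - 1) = h^2 - h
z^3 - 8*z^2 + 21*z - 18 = (z - 3)^2*(z - 2)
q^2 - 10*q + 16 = (q - 8)*(q - 2)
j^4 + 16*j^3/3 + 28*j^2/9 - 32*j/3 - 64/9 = (j - 4/3)*(j + 2/3)*(j + 2)*(j + 4)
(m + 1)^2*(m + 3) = m^3 + 5*m^2 + 7*m + 3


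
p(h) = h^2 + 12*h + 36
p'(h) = 2*h + 12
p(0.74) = 45.43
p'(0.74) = 13.48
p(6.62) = 159.26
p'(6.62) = 25.24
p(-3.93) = 4.28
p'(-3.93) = 4.14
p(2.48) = 71.91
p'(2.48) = 16.96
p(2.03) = 64.48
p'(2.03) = 16.06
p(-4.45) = 2.40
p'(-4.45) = 3.10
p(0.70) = 44.89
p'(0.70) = 13.40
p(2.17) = 66.75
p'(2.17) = 16.34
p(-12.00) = 36.00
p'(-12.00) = -12.00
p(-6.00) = 0.00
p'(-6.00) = 0.00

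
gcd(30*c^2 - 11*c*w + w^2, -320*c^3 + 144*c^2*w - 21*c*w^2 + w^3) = -5*c + w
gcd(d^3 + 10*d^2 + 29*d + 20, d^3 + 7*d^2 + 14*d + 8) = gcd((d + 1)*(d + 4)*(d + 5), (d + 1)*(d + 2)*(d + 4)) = d^2 + 5*d + 4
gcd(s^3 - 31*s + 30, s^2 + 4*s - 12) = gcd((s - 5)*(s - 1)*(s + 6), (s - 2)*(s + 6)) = s + 6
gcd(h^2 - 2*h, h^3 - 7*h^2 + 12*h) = h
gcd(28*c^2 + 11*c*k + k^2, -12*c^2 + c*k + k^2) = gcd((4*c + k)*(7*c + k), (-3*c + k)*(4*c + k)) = 4*c + k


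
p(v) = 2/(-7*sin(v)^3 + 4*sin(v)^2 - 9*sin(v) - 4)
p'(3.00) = -0.60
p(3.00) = -0.38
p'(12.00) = 3.48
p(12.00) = 0.65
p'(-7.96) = -0.03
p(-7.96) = 0.13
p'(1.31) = 0.05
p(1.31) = -0.13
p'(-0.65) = 1.72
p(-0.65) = 0.45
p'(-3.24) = -0.71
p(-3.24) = -0.41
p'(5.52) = 0.85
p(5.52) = 0.31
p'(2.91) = -0.46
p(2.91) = -0.34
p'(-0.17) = 3.98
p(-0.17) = -0.86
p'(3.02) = -0.65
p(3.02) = -0.40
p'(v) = 2*(21*sin(v)^2*cos(v) - 8*sin(v)*cos(v) + 9*cos(v))/(-7*sin(v)^3 + 4*sin(v)^2 - 9*sin(v) - 4)^2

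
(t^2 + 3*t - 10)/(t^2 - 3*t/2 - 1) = 2*(t + 5)/(2*t + 1)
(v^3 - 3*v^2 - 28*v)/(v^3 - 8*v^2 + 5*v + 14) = v*(v + 4)/(v^2 - v - 2)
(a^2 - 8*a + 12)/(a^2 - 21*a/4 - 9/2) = 4*(a - 2)/(4*a + 3)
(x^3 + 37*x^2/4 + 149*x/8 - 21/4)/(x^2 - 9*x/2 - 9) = (-8*x^3 - 74*x^2 - 149*x + 42)/(4*(-2*x^2 + 9*x + 18))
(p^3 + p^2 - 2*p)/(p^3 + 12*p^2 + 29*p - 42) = p*(p + 2)/(p^2 + 13*p + 42)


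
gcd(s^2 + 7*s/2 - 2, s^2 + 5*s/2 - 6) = s + 4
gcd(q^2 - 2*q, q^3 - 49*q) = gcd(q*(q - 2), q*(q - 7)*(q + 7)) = q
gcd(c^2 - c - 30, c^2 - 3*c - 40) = c + 5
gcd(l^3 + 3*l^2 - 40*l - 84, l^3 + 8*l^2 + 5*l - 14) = l^2 + 9*l + 14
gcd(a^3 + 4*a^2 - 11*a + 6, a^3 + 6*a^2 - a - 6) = a^2 + 5*a - 6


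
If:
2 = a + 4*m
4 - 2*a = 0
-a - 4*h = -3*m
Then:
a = 2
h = -1/2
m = 0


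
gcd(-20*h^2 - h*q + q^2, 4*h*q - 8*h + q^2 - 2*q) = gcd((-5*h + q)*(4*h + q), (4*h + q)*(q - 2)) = 4*h + q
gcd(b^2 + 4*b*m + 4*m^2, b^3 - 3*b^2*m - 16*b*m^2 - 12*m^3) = b + 2*m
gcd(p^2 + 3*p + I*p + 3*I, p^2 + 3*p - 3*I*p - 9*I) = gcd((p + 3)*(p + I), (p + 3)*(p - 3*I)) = p + 3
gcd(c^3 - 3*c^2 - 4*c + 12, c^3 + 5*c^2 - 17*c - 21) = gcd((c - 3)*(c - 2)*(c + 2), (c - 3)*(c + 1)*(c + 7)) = c - 3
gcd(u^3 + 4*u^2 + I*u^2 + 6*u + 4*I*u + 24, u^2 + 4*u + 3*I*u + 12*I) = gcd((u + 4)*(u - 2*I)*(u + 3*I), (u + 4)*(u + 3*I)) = u^2 + u*(4 + 3*I) + 12*I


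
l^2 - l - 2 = (l - 2)*(l + 1)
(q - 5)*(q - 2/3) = q^2 - 17*q/3 + 10/3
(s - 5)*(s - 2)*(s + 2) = s^3 - 5*s^2 - 4*s + 20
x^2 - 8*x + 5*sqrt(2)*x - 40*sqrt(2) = (x - 8)*(x + 5*sqrt(2))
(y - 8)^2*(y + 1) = y^3 - 15*y^2 + 48*y + 64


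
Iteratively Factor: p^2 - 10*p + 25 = (p - 5)*(p - 5)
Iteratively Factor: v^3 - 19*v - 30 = (v + 3)*(v^2 - 3*v - 10) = (v - 5)*(v + 3)*(v + 2)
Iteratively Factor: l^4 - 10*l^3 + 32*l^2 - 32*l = (l - 4)*(l^3 - 6*l^2 + 8*l) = (l - 4)*(l - 2)*(l^2 - 4*l) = l*(l - 4)*(l - 2)*(l - 4)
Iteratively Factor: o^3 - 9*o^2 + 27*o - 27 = (o - 3)*(o^2 - 6*o + 9) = (o - 3)^2*(o - 3)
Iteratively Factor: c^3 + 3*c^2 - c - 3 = (c - 1)*(c^2 + 4*c + 3) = (c - 1)*(c + 3)*(c + 1)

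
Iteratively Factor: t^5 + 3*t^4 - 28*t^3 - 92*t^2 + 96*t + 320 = (t + 4)*(t^4 - t^3 - 24*t^2 + 4*t + 80) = (t - 5)*(t + 4)*(t^3 + 4*t^2 - 4*t - 16) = (t - 5)*(t + 2)*(t + 4)*(t^2 + 2*t - 8) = (t - 5)*(t + 2)*(t + 4)^2*(t - 2)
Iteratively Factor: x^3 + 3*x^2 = (x)*(x^2 + 3*x) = x*(x + 3)*(x)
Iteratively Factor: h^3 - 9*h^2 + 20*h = (h - 5)*(h^2 - 4*h) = (h - 5)*(h - 4)*(h)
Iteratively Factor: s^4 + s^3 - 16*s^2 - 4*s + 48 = (s - 2)*(s^3 + 3*s^2 - 10*s - 24) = (s - 3)*(s - 2)*(s^2 + 6*s + 8) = (s - 3)*(s - 2)*(s + 4)*(s + 2)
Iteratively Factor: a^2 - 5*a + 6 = (a - 2)*(a - 3)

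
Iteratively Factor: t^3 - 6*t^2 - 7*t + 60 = (t + 3)*(t^2 - 9*t + 20) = (t - 4)*(t + 3)*(t - 5)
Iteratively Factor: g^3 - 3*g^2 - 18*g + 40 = (g - 5)*(g^2 + 2*g - 8) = (g - 5)*(g - 2)*(g + 4)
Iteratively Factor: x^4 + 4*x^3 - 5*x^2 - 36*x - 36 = (x + 3)*(x^3 + x^2 - 8*x - 12) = (x - 3)*(x + 3)*(x^2 + 4*x + 4) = (x - 3)*(x + 2)*(x + 3)*(x + 2)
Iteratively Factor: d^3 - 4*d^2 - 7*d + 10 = (d + 2)*(d^2 - 6*d + 5) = (d - 1)*(d + 2)*(d - 5)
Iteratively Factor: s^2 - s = (s - 1)*(s)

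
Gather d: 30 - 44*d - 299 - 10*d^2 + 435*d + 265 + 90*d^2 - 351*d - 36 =80*d^2 + 40*d - 40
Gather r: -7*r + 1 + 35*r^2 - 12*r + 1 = 35*r^2 - 19*r + 2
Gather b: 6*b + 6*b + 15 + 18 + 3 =12*b + 36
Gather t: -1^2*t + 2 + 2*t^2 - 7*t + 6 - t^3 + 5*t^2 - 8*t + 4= -t^3 + 7*t^2 - 16*t + 12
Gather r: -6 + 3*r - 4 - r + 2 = 2*r - 8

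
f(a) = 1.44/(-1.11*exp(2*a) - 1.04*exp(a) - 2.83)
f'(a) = 1.44*(2.22*exp(2*a) + 1.04*exp(a))/(-1.11*exp(2*a) - 1.04*exp(a) - 2.83)^2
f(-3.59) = -0.50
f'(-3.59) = 0.01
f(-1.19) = -0.44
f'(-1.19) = 0.07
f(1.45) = -0.05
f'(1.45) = 0.09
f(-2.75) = -0.50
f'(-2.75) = 0.01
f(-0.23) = -0.33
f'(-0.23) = 0.17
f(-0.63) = -0.39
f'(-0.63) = 0.12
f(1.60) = -0.04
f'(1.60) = 0.07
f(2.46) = -0.01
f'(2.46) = 0.02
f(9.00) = 0.00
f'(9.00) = 0.00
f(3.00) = 0.00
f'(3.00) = 0.01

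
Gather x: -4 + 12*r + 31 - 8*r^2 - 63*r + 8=-8*r^2 - 51*r + 35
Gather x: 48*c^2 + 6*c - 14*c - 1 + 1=48*c^2 - 8*c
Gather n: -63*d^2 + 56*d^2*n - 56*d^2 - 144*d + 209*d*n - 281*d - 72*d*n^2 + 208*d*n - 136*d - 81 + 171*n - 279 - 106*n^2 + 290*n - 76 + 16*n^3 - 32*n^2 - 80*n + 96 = -119*d^2 - 561*d + 16*n^3 + n^2*(-72*d - 138) + n*(56*d^2 + 417*d + 381) - 340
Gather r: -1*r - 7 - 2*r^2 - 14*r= -2*r^2 - 15*r - 7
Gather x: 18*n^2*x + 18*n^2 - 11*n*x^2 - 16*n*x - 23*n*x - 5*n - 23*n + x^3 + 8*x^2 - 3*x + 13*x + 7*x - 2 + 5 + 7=18*n^2 - 28*n + x^3 + x^2*(8 - 11*n) + x*(18*n^2 - 39*n + 17) + 10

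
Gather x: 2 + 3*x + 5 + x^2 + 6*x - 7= x^2 + 9*x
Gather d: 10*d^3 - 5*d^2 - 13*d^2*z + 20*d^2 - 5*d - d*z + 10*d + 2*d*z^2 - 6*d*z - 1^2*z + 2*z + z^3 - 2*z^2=10*d^3 + d^2*(15 - 13*z) + d*(2*z^2 - 7*z + 5) + z^3 - 2*z^2 + z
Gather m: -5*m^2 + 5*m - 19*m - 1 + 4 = -5*m^2 - 14*m + 3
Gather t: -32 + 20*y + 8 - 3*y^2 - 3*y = -3*y^2 + 17*y - 24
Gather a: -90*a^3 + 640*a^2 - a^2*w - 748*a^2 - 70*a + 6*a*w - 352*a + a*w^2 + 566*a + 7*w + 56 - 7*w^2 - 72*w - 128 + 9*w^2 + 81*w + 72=-90*a^3 + a^2*(-w - 108) + a*(w^2 + 6*w + 144) + 2*w^2 + 16*w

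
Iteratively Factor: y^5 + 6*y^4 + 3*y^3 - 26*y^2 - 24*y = (y)*(y^4 + 6*y^3 + 3*y^2 - 26*y - 24) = y*(y - 2)*(y^3 + 8*y^2 + 19*y + 12) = y*(y - 2)*(y + 3)*(y^2 + 5*y + 4) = y*(y - 2)*(y + 1)*(y + 3)*(y + 4)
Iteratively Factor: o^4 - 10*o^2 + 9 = (o + 3)*(o^3 - 3*o^2 - o + 3) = (o - 1)*(o + 3)*(o^2 - 2*o - 3) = (o - 3)*(o - 1)*(o + 3)*(o + 1)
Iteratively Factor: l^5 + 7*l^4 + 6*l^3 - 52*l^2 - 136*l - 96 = (l + 2)*(l^4 + 5*l^3 - 4*l^2 - 44*l - 48) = (l + 2)^2*(l^3 + 3*l^2 - 10*l - 24) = (l - 3)*(l + 2)^2*(l^2 + 6*l + 8) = (l - 3)*(l + 2)^3*(l + 4)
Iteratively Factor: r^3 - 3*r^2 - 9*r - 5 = (r - 5)*(r^2 + 2*r + 1) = (r - 5)*(r + 1)*(r + 1)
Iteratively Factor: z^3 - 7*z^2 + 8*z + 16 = (z - 4)*(z^2 - 3*z - 4) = (z - 4)^2*(z + 1)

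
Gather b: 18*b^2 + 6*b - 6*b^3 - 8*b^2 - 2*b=-6*b^3 + 10*b^2 + 4*b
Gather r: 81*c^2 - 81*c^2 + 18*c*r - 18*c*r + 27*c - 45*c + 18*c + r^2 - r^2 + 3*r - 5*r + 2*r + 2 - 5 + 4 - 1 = 0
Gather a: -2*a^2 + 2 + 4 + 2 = 8 - 2*a^2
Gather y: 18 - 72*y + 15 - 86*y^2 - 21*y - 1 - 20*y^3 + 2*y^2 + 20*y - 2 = -20*y^3 - 84*y^2 - 73*y + 30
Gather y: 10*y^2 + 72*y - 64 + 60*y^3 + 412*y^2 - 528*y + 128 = 60*y^3 + 422*y^2 - 456*y + 64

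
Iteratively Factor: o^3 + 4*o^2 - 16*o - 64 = (o + 4)*(o^2 - 16) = (o - 4)*(o + 4)*(o + 4)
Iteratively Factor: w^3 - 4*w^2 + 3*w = (w)*(w^2 - 4*w + 3) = w*(w - 1)*(w - 3)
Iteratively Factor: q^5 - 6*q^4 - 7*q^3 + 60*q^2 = (q + 3)*(q^4 - 9*q^3 + 20*q^2) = q*(q + 3)*(q^3 - 9*q^2 + 20*q) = q*(q - 4)*(q + 3)*(q^2 - 5*q) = q*(q - 5)*(q - 4)*(q + 3)*(q)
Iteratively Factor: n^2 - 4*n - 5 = (n - 5)*(n + 1)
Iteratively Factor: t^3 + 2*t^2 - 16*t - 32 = (t + 4)*(t^2 - 2*t - 8) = (t + 2)*(t + 4)*(t - 4)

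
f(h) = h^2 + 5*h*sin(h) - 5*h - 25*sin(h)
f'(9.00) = -3.16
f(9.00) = 44.24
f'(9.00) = -3.16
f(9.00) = 44.24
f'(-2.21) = 8.07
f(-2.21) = 44.87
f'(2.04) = 10.23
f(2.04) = -19.24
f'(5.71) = 6.69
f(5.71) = 2.13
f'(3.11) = 10.82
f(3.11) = -6.18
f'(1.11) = -6.95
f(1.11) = -21.74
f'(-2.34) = 12.25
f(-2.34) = 43.54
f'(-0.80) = -30.39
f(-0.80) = 25.44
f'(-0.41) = -32.62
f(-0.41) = 13.00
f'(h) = 5*h*cos(h) + 2*h + 5*sin(h) - 25*cos(h) - 5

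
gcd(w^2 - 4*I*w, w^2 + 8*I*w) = w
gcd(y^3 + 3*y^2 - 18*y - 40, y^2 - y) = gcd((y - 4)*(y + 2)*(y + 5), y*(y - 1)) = 1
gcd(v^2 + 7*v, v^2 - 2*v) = v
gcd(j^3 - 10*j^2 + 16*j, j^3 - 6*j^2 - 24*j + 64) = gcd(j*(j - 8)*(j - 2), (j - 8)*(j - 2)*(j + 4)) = j^2 - 10*j + 16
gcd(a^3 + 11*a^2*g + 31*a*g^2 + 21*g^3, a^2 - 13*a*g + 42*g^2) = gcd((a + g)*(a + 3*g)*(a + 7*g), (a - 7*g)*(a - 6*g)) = 1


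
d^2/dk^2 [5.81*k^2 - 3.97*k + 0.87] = 11.6200000000000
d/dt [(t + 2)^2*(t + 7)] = (t + 2)*(3*t + 16)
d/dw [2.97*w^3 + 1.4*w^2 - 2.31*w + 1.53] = 8.91*w^2 + 2.8*w - 2.31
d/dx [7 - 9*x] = -9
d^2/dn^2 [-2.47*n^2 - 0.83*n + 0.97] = -4.94000000000000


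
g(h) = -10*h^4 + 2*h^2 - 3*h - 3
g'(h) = -40*h^3 + 4*h - 3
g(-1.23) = -19.17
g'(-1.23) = 66.51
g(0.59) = -5.29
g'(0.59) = -8.86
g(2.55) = -420.47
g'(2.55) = -656.06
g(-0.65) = -1.99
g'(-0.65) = 5.38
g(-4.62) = -4502.29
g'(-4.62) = 3922.97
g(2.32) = -288.90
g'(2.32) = -493.21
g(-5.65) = -10112.67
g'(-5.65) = 7188.88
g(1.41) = -42.78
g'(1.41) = -109.49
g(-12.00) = -207039.00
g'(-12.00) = 69069.00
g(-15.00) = -505758.00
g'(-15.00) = 134937.00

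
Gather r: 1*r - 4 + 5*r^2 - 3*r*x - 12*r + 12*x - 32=5*r^2 + r*(-3*x - 11) + 12*x - 36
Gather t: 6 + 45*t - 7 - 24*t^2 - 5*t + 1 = -24*t^2 + 40*t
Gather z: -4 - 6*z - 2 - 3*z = -9*z - 6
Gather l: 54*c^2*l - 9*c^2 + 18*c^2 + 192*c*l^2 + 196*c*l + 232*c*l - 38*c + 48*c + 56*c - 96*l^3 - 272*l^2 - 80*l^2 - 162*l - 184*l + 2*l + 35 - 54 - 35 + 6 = 9*c^2 + 66*c - 96*l^3 + l^2*(192*c - 352) + l*(54*c^2 + 428*c - 344) - 48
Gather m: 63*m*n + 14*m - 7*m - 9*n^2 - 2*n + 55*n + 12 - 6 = m*(63*n + 7) - 9*n^2 + 53*n + 6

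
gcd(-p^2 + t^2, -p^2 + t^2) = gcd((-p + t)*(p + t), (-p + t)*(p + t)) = p^2 - t^2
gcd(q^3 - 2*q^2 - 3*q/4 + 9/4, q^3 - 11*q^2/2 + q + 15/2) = q^2 - q/2 - 3/2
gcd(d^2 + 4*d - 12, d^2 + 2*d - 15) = 1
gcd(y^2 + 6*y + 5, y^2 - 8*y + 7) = 1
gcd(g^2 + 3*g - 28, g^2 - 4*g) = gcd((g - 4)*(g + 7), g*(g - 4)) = g - 4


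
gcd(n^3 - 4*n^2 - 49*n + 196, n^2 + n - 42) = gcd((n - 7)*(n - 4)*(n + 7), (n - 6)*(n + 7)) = n + 7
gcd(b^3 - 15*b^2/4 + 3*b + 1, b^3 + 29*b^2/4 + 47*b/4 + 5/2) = b + 1/4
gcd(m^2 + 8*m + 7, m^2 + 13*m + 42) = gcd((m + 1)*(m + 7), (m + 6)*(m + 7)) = m + 7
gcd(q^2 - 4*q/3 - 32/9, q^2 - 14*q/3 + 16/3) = q - 8/3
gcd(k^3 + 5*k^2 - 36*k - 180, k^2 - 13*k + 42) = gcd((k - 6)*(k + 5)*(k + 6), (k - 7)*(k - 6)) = k - 6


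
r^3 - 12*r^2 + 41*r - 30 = (r - 6)*(r - 5)*(r - 1)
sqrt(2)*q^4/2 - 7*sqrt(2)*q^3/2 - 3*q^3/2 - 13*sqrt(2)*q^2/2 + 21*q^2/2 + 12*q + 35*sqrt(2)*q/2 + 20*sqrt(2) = (q - 8)*(q - 5*sqrt(2)/2)*(q + sqrt(2))*(sqrt(2)*q/2 + sqrt(2)/2)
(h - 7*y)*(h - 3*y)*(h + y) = h^3 - 9*h^2*y + 11*h*y^2 + 21*y^3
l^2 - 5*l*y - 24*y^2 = (l - 8*y)*(l + 3*y)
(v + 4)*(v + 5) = v^2 + 9*v + 20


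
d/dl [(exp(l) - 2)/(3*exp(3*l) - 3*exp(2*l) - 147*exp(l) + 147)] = ((exp(l) - 2)*(-3*exp(2*l) + 2*exp(l) + 49) + exp(3*l) - exp(2*l) - 49*exp(l) + 49)*exp(l)/(3*(exp(3*l) - exp(2*l) - 49*exp(l) + 49)^2)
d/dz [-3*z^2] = -6*z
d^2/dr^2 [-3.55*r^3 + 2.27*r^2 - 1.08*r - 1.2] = 4.54 - 21.3*r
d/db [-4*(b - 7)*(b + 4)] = 12 - 8*b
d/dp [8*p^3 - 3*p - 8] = 24*p^2 - 3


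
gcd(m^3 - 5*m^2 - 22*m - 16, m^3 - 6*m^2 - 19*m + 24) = m - 8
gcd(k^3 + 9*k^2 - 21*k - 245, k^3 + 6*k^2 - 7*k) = k + 7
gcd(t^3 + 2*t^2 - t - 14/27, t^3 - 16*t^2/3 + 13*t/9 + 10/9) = t^2 - t/3 - 2/9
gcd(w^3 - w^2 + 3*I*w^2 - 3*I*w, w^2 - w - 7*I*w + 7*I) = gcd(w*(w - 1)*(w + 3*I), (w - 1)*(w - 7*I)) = w - 1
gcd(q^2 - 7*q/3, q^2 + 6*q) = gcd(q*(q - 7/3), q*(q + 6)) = q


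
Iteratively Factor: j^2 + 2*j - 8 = (j + 4)*(j - 2)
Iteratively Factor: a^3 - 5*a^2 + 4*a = (a - 1)*(a^2 - 4*a) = a*(a - 1)*(a - 4)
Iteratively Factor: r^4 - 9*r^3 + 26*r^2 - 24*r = (r - 4)*(r^3 - 5*r^2 + 6*r) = (r - 4)*(r - 3)*(r^2 - 2*r) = (r - 4)*(r - 3)*(r - 2)*(r)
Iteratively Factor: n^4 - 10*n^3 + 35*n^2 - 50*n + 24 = (n - 2)*(n^3 - 8*n^2 + 19*n - 12) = (n - 4)*(n - 2)*(n^2 - 4*n + 3) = (n - 4)*(n - 2)*(n - 1)*(n - 3)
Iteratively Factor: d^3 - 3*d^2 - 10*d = (d - 5)*(d^2 + 2*d) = d*(d - 5)*(d + 2)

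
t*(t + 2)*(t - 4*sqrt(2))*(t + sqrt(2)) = t^4 - 3*sqrt(2)*t^3 + 2*t^3 - 6*sqrt(2)*t^2 - 8*t^2 - 16*t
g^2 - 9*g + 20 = (g - 5)*(g - 4)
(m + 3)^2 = m^2 + 6*m + 9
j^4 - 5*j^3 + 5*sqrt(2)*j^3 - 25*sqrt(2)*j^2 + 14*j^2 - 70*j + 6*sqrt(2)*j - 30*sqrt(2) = (j - 5)*(j + sqrt(2))^2*(j + 3*sqrt(2))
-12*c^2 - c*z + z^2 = (-4*c + z)*(3*c + z)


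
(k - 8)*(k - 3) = k^2 - 11*k + 24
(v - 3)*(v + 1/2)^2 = v^3 - 2*v^2 - 11*v/4 - 3/4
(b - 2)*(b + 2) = b^2 - 4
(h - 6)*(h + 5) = h^2 - h - 30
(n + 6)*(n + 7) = n^2 + 13*n + 42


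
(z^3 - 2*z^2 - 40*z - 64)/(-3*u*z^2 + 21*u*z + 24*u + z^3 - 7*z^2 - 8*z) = (z^2 + 6*z + 8)/(-3*u*z - 3*u + z^2 + z)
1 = 1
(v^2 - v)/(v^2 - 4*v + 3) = v/(v - 3)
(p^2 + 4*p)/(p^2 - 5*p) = (p + 4)/(p - 5)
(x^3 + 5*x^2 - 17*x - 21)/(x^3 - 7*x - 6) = (x + 7)/(x + 2)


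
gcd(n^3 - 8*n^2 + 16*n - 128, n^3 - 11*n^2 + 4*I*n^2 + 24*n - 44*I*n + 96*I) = n^2 + n*(-8 + 4*I) - 32*I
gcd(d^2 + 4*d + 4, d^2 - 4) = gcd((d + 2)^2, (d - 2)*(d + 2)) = d + 2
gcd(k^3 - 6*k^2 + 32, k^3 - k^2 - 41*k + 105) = 1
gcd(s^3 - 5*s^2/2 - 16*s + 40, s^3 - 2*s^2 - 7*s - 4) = s - 4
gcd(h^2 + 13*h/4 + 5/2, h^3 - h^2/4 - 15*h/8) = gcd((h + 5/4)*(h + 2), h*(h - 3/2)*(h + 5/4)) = h + 5/4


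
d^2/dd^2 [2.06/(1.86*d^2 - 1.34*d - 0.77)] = (14.253552*d^2 - 10.268688*d - 2.06*(3.72*d - 1.34)*(7.44*d - 2.68) - 5.900664)/(-1.86*d^2 + 1.34*d + 0.77)^3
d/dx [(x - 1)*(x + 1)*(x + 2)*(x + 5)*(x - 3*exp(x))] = -3*x^4*exp(x) + 5*x^4 - 33*x^3*exp(x) + 28*x^3 - 90*x^2*exp(x) + 27*x^2 - 33*x*exp(x) - 14*x + 51*exp(x) - 10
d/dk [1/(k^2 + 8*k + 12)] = 2*(-k - 4)/(k^2 + 8*k + 12)^2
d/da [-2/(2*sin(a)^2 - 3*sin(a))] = 2*(4*sin(a) - 3)*cos(a)/((2*sin(a) - 3)^2*sin(a)^2)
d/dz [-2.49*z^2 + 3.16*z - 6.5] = 3.16 - 4.98*z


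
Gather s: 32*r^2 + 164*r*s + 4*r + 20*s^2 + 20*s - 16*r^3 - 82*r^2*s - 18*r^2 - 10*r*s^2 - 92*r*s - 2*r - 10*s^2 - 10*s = -16*r^3 + 14*r^2 + 2*r + s^2*(10 - 10*r) + s*(-82*r^2 + 72*r + 10)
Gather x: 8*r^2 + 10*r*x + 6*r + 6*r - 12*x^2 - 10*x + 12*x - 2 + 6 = 8*r^2 + 12*r - 12*x^2 + x*(10*r + 2) + 4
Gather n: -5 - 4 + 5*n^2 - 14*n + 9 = 5*n^2 - 14*n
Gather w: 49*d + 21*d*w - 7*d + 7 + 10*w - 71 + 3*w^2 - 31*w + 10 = 42*d + 3*w^2 + w*(21*d - 21) - 54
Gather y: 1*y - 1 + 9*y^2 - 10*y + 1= 9*y^2 - 9*y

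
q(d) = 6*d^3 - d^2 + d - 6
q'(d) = 18*d^2 - 2*d + 1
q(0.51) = -4.95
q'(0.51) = 4.66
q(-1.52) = -30.90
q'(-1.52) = 45.63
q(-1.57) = -33.25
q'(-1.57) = 48.51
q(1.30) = 6.79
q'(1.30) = 28.82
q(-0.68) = -9.03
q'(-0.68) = 10.68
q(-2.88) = -160.50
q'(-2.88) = 156.06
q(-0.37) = -6.81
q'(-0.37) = 4.20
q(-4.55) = -596.43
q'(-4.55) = 382.74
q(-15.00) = -20496.00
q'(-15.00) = 4081.00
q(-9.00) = -4470.00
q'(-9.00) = 1477.00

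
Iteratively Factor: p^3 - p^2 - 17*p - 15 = (p + 1)*(p^2 - 2*p - 15) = (p - 5)*(p + 1)*(p + 3)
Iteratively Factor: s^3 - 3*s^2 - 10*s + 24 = (s - 2)*(s^2 - s - 12) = (s - 4)*(s - 2)*(s + 3)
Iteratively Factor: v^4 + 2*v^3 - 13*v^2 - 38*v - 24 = (v - 4)*(v^3 + 6*v^2 + 11*v + 6) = (v - 4)*(v + 1)*(v^2 + 5*v + 6) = (v - 4)*(v + 1)*(v + 2)*(v + 3)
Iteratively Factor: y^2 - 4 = (y - 2)*(y + 2)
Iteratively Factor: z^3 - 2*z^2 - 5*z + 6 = (z - 1)*(z^2 - z - 6) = (z - 1)*(z + 2)*(z - 3)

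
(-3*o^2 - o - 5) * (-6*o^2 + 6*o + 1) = 18*o^4 - 12*o^3 + 21*o^2 - 31*o - 5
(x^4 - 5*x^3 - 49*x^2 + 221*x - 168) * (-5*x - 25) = -5*x^5 + 370*x^3 + 120*x^2 - 4685*x + 4200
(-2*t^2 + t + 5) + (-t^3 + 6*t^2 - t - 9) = -t^3 + 4*t^2 - 4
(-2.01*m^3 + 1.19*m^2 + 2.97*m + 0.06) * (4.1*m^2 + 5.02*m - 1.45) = -8.241*m^5 - 5.2112*m^4 + 21.0653*m^3 + 13.4299*m^2 - 4.0053*m - 0.087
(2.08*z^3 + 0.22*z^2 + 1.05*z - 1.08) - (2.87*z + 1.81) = 2.08*z^3 + 0.22*z^2 - 1.82*z - 2.89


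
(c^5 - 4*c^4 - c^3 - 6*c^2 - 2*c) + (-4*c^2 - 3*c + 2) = c^5 - 4*c^4 - c^3 - 10*c^2 - 5*c + 2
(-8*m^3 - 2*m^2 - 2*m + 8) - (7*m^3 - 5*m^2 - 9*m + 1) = -15*m^3 + 3*m^2 + 7*m + 7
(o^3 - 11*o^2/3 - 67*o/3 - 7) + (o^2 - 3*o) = o^3 - 8*o^2/3 - 76*o/3 - 7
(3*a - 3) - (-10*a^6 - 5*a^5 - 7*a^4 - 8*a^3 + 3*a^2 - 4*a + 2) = 10*a^6 + 5*a^5 + 7*a^4 + 8*a^3 - 3*a^2 + 7*a - 5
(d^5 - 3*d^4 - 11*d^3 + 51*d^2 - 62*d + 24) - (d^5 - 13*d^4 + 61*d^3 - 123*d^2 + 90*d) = 10*d^4 - 72*d^3 + 174*d^2 - 152*d + 24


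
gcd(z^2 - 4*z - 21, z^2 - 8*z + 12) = 1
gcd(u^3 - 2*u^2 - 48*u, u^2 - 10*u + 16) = u - 8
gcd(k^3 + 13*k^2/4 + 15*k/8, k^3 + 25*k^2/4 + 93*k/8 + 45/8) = k^2 + 13*k/4 + 15/8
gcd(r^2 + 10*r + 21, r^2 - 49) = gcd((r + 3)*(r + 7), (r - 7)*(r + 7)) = r + 7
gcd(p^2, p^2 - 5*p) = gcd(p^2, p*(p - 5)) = p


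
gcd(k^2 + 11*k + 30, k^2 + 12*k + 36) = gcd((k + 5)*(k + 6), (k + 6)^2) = k + 6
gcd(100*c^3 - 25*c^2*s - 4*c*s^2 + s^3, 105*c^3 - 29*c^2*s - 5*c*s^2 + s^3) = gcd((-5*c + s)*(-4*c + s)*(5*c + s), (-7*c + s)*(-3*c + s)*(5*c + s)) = 5*c + s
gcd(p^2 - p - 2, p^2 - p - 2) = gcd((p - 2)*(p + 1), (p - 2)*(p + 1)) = p^2 - p - 2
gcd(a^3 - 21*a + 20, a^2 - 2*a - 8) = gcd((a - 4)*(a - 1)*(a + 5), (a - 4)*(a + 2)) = a - 4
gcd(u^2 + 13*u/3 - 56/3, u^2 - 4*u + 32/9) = u - 8/3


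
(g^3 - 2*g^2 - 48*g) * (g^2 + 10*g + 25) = g^5 + 8*g^4 - 43*g^3 - 530*g^2 - 1200*g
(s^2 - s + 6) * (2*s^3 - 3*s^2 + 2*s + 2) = 2*s^5 - 5*s^4 + 17*s^3 - 18*s^2 + 10*s + 12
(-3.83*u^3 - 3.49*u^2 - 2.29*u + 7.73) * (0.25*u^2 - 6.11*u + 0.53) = -0.9575*u^5 + 22.5288*u^4 + 18.7215*u^3 + 14.0747*u^2 - 48.444*u + 4.0969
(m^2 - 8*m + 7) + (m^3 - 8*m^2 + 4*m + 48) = m^3 - 7*m^2 - 4*m + 55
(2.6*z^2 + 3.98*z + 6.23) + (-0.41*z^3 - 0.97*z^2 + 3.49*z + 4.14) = -0.41*z^3 + 1.63*z^2 + 7.47*z + 10.37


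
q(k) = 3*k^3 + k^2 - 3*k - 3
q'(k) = 9*k^2 + 2*k - 3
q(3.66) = 146.50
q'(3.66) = 124.88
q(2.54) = 44.99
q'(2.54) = 60.14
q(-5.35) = -417.72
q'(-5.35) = 243.90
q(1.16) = -0.45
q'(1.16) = 11.43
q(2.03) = 20.13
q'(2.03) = 38.15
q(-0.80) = -1.50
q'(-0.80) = 1.16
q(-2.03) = -17.89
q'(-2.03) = 30.03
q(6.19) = 728.28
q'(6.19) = 354.22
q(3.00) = 78.00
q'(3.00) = 84.00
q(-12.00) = -5007.00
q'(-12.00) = 1269.00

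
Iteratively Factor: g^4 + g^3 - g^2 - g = (g)*(g^3 + g^2 - g - 1) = g*(g + 1)*(g^2 - 1) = g*(g + 1)^2*(g - 1)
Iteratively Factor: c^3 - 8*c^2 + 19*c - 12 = (c - 1)*(c^2 - 7*c + 12) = (c - 4)*(c - 1)*(c - 3)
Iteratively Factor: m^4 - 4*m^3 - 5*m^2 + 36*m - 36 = (m - 2)*(m^3 - 2*m^2 - 9*m + 18) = (m - 3)*(m - 2)*(m^2 + m - 6) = (m - 3)*(m - 2)*(m + 3)*(m - 2)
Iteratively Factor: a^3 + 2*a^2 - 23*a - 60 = (a - 5)*(a^2 + 7*a + 12) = (a - 5)*(a + 3)*(a + 4)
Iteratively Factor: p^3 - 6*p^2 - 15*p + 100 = (p - 5)*(p^2 - p - 20) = (p - 5)^2*(p + 4)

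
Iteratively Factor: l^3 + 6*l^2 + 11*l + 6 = (l + 1)*(l^2 + 5*l + 6) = (l + 1)*(l + 2)*(l + 3)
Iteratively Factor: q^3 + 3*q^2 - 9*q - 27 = (q + 3)*(q^2 - 9) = (q + 3)^2*(q - 3)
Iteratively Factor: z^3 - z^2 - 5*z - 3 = (z - 3)*(z^2 + 2*z + 1) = (z - 3)*(z + 1)*(z + 1)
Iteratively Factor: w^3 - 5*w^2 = (w - 5)*(w^2) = w*(w - 5)*(w)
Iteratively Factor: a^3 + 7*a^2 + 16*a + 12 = (a + 3)*(a^2 + 4*a + 4) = (a + 2)*(a + 3)*(a + 2)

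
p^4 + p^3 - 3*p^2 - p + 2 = (p - 1)^2*(p + 1)*(p + 2)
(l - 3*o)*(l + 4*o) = l^2 + l*o - 12*o^2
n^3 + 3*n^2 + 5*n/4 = n*(n + 1/2)*(n + 5/2)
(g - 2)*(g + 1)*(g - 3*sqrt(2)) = g^3 - 3*sqrt(2)*g^2 - g^2 - 2*g + 3*sqrt(2)*g + 6*sqrt(2)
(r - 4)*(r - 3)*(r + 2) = r^3 - 5*r^2 - 2*r + 24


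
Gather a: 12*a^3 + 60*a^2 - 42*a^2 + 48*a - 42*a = 12*a^3 + 18*a^2 + 6*a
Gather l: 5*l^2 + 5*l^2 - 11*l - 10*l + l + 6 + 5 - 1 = 10*l^2 - 20*l + 10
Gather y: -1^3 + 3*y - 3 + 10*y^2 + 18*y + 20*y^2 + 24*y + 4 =30*y^2 + 45*y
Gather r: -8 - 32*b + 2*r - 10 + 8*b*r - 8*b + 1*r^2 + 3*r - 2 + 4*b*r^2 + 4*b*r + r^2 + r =-40*b + r^2*(4*b + 2) + r*(12*b + 6) - 20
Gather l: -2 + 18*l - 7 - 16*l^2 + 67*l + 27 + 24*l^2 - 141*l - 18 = 8*l^2 - 56*l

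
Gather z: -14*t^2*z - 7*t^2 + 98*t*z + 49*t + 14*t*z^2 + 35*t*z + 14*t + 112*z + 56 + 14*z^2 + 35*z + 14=-7*t^2 + 63*t + z^2*(14*t + 14) + z*(-14*t^2 + 133*t + 147) + 70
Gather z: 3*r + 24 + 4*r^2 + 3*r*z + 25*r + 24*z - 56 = 4*r^2 + 28*r + z*(3*r + 24) - 32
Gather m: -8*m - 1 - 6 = -8*m - 7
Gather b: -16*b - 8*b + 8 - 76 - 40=-24*b - 108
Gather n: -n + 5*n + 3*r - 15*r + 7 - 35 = 4*n - 12*r - 28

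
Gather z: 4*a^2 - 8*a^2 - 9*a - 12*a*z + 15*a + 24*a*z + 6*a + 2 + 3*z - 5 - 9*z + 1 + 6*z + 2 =-4*a^2 + 12*a*z + 12*a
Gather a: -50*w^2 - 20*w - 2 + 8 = -50*w^2 - 20*w + 6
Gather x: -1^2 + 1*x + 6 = x + 5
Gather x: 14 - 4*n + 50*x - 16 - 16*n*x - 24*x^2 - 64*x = -4*n - 24*x^2 + x*(-16*n - 14) - 2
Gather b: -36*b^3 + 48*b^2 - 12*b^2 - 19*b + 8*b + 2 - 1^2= -36*b^3 + 36*b^2 - 11*b + 1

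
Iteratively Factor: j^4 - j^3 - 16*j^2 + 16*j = (j)*(j^3 - j^2 - 16*j + 16) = j*(j + 4)*(j^2 - 5*j + 4) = j*(j - 4)*(j + 4)*(j - 1)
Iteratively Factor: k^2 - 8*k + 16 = (k - 4)*(k - 4)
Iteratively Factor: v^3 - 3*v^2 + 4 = (v - 2)*(v^2 - v - 2) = (v - 2)*(v + 1)*(v - 2)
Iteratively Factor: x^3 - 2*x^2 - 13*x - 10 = (x - 5)*(x^2 + 3*x + 2) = (x - 5)*(x + 2)*(x + 1)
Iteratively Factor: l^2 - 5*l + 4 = (l - 1)*(l - 4)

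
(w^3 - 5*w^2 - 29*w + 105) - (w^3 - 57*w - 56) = -5*w^2 + 28*w + 161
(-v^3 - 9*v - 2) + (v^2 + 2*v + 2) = -v^3 + v^2 - 7*v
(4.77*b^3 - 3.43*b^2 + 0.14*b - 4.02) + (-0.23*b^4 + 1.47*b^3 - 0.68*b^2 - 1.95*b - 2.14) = -0.23*b^4 + 6.24*b^3 - 4.11*b^2 - 1.81*b - 6.16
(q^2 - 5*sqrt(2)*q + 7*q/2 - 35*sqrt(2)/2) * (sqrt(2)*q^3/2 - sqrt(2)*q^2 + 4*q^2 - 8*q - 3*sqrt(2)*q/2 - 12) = sqrt(2)*q^5/2 - q^4 + 3*sqrt(2)*q^4/4 - 25*sqrt(2)*q^3 - 3*q^3/2 - 141*sqrt(2)*q^2/4 + 10*q^2 + 21*q/2 + 200*sqrt(2)*q + 210*sqrt(2)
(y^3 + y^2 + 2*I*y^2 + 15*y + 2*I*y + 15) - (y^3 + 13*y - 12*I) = y^2 + 2*I*y^2 + 2*y + 2*I*y + 15 + 12*I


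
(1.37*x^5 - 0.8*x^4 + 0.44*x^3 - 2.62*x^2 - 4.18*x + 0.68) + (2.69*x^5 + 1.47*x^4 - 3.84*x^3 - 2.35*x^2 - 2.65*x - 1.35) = 4.06*x^5 + 0.67*x^4 - 3.4*x^3 - 4.97*x^2 - 6.83*x - 0.67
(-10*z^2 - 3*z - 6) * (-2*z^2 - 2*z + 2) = 20*z^4 + 26*z^3 - 2*z^2 + 6*z - 12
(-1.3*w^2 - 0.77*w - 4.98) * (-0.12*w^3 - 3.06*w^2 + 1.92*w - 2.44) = 0.156*w^5 + 4.0704*w^4 + 0.4578*w^3 + 16.9324*w^2 - 7.6828*w + 12.1512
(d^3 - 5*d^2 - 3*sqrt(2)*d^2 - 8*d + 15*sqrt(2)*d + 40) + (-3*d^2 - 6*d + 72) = d^3 - 8*d^2 - 3*sqrt(2)*d^2 - 14*d + 15*sqrt(2)*d + 112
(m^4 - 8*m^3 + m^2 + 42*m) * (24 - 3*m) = -3*m^5 + 48*m^4 - 195*m^3 - 102*m^2 + 1008*m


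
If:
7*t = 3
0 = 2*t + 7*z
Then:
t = 3/7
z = -6/49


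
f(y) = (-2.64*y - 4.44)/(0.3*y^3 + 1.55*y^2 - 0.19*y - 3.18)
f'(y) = (-2.64*y - 4.44)*(-0.9*y^2 - 3.1*y + 0.19)/(0.3*y^3 + 1.55*y^2 - 0.19*y - 3.18)^2 - 2.64/(0.3*y^3 + 1.55*y^2 - 0.19*y - 3.18)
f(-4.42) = 3.55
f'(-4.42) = -7.73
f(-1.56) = 1.28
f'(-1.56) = -4.00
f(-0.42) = 1.17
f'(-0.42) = 0.38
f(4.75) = -0.27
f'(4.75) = 0.11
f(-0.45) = 1.16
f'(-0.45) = 0.36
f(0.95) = 4.08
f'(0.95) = 10.08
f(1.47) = -9.87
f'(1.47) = 70.76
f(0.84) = 3.22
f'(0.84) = 6.02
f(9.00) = -0.08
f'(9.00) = 0.02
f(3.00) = -0.68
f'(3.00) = 0.49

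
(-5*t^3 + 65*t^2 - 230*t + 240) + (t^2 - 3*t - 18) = -5*t^3 + 66*t^2 - 233*t + 222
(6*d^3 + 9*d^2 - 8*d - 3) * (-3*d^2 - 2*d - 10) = -18*d^5 - 39*d^4 - 54*d^3 - 65*d^2 + 86*d + 30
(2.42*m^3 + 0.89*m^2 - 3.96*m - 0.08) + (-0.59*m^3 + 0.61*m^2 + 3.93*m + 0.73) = 1.83*m^3 + 1.5*m^2 - 0.0299999999999998*m + 0.65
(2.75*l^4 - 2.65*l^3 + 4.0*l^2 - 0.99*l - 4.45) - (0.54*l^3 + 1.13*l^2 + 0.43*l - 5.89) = 2.75*l^4 - 3.19*l^3 + 2.87*l^2 - 1.42*l + 1.44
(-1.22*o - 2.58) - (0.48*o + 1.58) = -1.7*o - 4.16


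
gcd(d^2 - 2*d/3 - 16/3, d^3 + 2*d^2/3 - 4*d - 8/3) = d + 2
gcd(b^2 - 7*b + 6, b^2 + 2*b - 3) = b - 1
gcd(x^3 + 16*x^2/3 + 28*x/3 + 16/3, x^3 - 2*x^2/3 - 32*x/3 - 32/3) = x^2 + 10*x/3 + 8/3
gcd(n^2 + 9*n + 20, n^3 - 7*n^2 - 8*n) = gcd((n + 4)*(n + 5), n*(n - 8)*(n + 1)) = 1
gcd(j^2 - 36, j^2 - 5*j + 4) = 1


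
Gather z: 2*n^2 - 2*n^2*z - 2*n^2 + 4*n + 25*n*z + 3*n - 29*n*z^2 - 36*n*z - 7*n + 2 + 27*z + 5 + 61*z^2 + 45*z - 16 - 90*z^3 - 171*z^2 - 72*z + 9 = -90*z^3 + z^2*(-29*n - 110) + z*(-2*n^2 - 11*n)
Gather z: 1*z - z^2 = -z^2 + z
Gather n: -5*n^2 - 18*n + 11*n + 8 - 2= -5*n^2 - 7*n + 6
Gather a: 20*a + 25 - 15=20*a + 10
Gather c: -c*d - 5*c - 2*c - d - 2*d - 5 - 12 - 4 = c*(-d - 7) - 3*d - 21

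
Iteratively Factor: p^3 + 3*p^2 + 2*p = (p)*(p^2 + 3*p + 2) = p*(p + 2)*(p + 1)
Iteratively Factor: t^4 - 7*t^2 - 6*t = (t + 1)*(t^3 - t^2 - 6*t) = t*(t + 1)*(t^2 - t - 6) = t*(t - 3)*(t + 1)*(t + 2)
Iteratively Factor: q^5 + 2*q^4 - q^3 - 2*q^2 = (q)*(q^4 + 2*q^3 - q^2 - 2*q) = q*(q - 1)*(q^3 + 3*q^2 + 2*q) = q^2*(q - 1)*(q^2 + 3*q + 2) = q^2*(q - 1)*(q + 2)*(q + 1)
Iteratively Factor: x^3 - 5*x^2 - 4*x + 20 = (x - 5)*(x^2 - 4) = (x - 5)*(x + 2)*(x - 2)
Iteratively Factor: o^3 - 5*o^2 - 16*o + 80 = (o + 4)*(o^2 - 9*o + 20) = (o - 5)*(o + 4)*(o - 4)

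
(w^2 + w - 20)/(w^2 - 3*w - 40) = (w - 4)/(w - 8)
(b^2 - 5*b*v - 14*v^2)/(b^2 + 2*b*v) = (b - 7*v)/b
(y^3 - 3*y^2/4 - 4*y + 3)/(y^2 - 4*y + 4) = (4*y^2 + 5*y - 6)/(4*(y - 2))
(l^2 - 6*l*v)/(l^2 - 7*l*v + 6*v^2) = l/(l - v)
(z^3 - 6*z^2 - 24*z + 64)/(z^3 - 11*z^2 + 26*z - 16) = (z + 4)/(z - 1)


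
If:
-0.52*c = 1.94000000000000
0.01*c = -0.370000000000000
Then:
No Solution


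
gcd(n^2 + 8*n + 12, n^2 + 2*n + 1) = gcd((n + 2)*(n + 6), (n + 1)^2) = 1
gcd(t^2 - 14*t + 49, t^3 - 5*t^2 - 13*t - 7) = t - 7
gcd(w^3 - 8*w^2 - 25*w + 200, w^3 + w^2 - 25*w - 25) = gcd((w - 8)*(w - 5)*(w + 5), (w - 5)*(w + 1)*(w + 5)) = w^2 - 25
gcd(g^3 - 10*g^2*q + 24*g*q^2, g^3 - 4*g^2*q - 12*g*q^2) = -g^2 + 6*g*q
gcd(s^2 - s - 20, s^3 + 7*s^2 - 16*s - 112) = s + 4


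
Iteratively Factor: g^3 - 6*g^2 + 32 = (g - 4)*(g^2 - 2*g - 8) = (g - 4)^2*(g + 2)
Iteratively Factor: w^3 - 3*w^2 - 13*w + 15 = (w - 5)*(w^2 + 2*w - 3) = (w - 5)*(w - 1)*(w + 3)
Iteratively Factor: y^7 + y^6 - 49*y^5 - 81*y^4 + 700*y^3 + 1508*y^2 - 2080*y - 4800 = (y + 4)*(y^6 - 3*y^5 - 37*y^4 + 67*y^3 + 432*y^2 - 220*y - 1200) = (y - 5)*(y + 4)*(y^5 + 2*y^4 - 27*y^3 - 68*y^2 + 92*y + 240) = (y - 5)*(y + 3)*(y + 4)*(y^4 - y^3 - 24*y^2 + 4*y + 80) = (y - 5)*(y + 2)*(y + 3)*(y + 4)*(y^3 - 3*y^2 - 18*y + 40) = (y - 5)^2*(y + 2)*(y + 3)*(y + 4)*(y^2 + 2*y - 8) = (y - 5)^2*(y - 2)*(y + 2)*(y + 3)*(y + 4)*(y + 4)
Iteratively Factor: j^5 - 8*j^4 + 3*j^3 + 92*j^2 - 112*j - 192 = (j + 1)*(j^4 - 9*j^3 + 12*j^2 + 80*j - 192) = (j + 1)*(j + 3)*(j^3 - 12*j^2 + 48*j - 64) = (j - 4)*(j + 1)*(j + 3)*(j^2 - 8*j + 16) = (j - 4)^2*(j + 1)*(j + 3)*(j - 4)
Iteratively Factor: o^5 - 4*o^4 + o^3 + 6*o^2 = (o - 2)*(o^4 - 2*o^3 - 3*o^2) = o*(o - 2)*(o^3 - 2*o^2 - 3*o) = o*(o - 3)*(o - 2)*(o^2 + o) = o^2*(o - 3)*(o - 2)*(o + 1)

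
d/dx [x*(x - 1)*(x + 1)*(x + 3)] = 4*x^3 + 9*x^2 - 2*x - 3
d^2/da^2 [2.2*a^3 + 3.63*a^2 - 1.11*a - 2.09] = 13.2*a + 7.26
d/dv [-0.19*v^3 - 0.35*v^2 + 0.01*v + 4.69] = -0.57*v^2 - 0.7*v + 0.01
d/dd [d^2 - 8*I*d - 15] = 2*d - 8*I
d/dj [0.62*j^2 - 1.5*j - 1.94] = 1.24*j - 1.5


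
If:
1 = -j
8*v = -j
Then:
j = -1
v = 1/8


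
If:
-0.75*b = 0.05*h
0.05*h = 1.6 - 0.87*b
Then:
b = 13.33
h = -200.00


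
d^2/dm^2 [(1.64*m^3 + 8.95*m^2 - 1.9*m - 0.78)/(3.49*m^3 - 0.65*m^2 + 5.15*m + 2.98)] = (225.46447*m^6 - 315.71238*m^5 - 1257.997722*m^4 - 1054.87297*m^3 + 406.06266*m^2 + 129.640572*m + 172.88094)/(42.508549*m^9 - 23.751195*m^8 + 192.60612*m^7 + 38.518819*m^6 + 243.65742*m^5 + 273.424455*m^4 + 169.715363*m^3 + 219.79437*m^2 + 137.20218*m + 26.463592)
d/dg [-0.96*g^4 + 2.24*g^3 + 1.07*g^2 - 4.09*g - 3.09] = -3.84*g^3 + 6.72*g^2 + 2.14*g - 4.09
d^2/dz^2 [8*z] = 0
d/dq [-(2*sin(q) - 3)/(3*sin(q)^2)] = 2*(sin(q) - 3)*cos(q)/(3*sin(q)^3)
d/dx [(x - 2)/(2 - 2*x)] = -1/(2*(x - 1)^2)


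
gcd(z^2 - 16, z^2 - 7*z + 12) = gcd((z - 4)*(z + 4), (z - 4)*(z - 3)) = z - 4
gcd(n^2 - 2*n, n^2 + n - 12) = 1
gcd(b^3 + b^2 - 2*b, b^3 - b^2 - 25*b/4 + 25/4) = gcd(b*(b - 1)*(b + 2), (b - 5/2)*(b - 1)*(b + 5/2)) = b - 1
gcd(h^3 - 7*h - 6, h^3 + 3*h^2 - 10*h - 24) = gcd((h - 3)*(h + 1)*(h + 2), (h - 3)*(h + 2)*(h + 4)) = h^2 - h - 6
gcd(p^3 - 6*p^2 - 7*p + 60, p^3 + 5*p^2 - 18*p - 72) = p^2 - p - 12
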